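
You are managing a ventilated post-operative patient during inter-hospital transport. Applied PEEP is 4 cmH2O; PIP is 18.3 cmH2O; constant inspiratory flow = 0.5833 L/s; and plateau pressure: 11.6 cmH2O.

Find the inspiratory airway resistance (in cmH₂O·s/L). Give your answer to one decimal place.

11.5

Raw = (PIP − Pplat) / flow = (18.3 − 11.6) / 0.5833 = 6.7 / 0.5833 = 11.486 cmH2O·s/L.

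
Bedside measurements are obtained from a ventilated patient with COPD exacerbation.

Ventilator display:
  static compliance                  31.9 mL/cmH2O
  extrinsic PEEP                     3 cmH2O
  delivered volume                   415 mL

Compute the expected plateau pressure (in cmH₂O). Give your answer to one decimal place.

Pplat = PEEP + Vt / Cstat = 3 + 415 / 31.9 = 3 + 13.009 = 16.009 cmH2O.

16.0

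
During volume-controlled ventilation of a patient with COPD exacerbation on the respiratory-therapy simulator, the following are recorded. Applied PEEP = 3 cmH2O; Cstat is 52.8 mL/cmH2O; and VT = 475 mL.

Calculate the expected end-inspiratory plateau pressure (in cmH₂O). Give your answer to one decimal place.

Pplat = PEEP + Vt / Cstat = 3 + 475 / 52.8 = 3 + 8.996 = 11.996 cmH2O.

12.0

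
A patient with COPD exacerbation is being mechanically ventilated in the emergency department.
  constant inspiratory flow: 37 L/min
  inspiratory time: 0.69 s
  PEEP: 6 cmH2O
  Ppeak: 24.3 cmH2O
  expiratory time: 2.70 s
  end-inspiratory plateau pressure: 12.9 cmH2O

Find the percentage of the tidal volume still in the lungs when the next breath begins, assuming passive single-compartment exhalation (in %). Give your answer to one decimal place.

Flow: 37 L/min ÷ 60 = 0.6167 L/s.
Vt = flow × Ti = 0.6167 L/s × 0.69 s × 1000 mL/L = 425.52 mL.
R = (PIP − Pplat)/V̇ = (24.3 − 12.9) / 0.6167 = 11.4/0.6167 = 18.485 cmH2O·s/L.
C = Vt/(Pplat − PEEP) = 425.52 / (12.9 − 6) = 425.52/6.9 = 61.67 mL/cmH2O.
τ = R × C = 18.485 × 0.06167 L/cmH2O = 1.14 s.
Fraction remaining at end-expiration = e^(−Te/τ) = e^(−2.70/1.14) = 0.09363 → 9.363%.

9.4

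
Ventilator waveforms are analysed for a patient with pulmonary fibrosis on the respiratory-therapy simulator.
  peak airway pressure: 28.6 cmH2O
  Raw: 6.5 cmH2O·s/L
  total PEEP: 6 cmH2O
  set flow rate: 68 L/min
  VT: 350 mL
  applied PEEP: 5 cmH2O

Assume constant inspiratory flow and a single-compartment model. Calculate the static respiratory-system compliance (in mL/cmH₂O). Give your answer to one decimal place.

23.0

Flow: 68 L/min ÷ 60 = 1.1333 L/s.
Total PEEP = 6 cmH2O (set 5 + intrinsic 1); this is the baseline alveolar pressure.
Equation of motion (constant flow): PIP = Vt/C + R·V̇ + PEEP.
Vt/C = PIP − R·V̇ − PEEP = 28.6 − 6.5×1.1333 − 6 = 28.6 − 7.366 − 6 = 15.234 cmH2O.
C = Vt / 15.234 = 350 / 15.234 = 22.975 mL/cmH2O.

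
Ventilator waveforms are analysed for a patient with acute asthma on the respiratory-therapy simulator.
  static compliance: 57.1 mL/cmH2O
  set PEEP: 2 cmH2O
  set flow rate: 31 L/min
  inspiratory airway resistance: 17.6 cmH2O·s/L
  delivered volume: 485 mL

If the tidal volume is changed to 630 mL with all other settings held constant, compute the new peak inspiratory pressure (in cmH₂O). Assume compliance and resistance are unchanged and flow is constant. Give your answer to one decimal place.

Flow: 31 L/min ÷ 60 = 0.5167 L/s.
PIP = Vt/C + R·V̇ + PEEP (constant-flow equation of motion).
Only the elastic term changes: ΔPIP = ΔVt / C = (630 − 485) / 57.1 = 2.539 cmH2O.
Original PIP = 485/57.1 + 17.6×0.5167 + 2 = 19.588 cmH2O; new PIP = 19.588 + (2.539) = 22.127 cmH2O.

22.1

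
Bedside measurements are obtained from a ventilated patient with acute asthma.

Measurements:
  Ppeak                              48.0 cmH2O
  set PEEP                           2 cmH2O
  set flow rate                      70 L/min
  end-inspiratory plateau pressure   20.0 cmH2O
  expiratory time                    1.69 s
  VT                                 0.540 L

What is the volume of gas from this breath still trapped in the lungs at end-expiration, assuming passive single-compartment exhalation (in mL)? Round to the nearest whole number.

Flow: 70 L/min ÷ 60 = 1.1667 L/s.
R = (PIP − Pplat)/V̇ = (48.0 − 20.0) / 1.1667 = 28.0/1.1667 = 23.999 cmH2O·s/L.
C = Vt/(Pplat − PEEP) = 540.0 / (20.0 − 2) = 540.0/18.0 = 30.0 mL/cmH2O.
τ = R × C = 23.999 × 0.03 L/cmH2O = 0.72 s.
Fraction remaining = e^(−Te/τ) = e^(−1.69/0.72) = 0.09563.
Trapped volume = 540.0 × 0.09563 = 51.64 mL.

52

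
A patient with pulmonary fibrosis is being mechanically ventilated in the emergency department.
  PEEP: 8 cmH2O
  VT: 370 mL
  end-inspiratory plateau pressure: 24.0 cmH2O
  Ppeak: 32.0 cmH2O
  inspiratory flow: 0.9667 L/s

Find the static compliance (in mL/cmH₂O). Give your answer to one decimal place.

23.1

Cstat = Vt / (Pplat − PEEP) = 370 / (24.0 − 8) = 370 / 16.0 = 23.125 mL/cmH2O.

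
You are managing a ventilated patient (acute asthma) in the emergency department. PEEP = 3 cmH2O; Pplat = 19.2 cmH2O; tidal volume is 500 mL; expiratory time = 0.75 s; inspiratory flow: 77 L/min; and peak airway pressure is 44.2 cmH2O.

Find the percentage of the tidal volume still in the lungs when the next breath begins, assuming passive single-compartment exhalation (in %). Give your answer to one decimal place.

28.7

Flow: 77 L/min ÷ 60 = 1.2833 L/s.
R = (PIP − Pplat)/V̇ = (44.2 − 19.2) / 1.2833 = 25.0/1.2833 = 19.481 cmH2O·s/L.
C = Vt/(Pplat − PEEP) = 500.0 / (19.2 − 3) = 500.0/16.2 = 30.864 mL/cmH2O.
τ = R × C = 19.481 × 0.03086 L/cmH2O = 0.6012 s.
Fraction remaining at end-expiration = e^(−Te/τ) = e^(−0.75/0.6012) = 0.2872 → 28.72%.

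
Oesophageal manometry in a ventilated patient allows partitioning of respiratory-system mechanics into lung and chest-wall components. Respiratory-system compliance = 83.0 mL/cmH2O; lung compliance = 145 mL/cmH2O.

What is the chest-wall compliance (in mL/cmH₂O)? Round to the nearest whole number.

1/Ccw = 1/Crs − 1/CL.
1/Ccw = 1/83.0 − 1/145 = 0.005152.
Ccw = 194.1 mL/cmH2O.

194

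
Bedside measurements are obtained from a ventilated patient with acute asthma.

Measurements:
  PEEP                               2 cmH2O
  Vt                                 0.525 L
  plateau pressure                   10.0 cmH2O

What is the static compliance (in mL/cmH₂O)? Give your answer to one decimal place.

65.6

Cstat = Vt / (Pplat − PEEP) = 525 / (10.0 − 2) = 525 / 8.0 = 65.625 mL/cmH2O.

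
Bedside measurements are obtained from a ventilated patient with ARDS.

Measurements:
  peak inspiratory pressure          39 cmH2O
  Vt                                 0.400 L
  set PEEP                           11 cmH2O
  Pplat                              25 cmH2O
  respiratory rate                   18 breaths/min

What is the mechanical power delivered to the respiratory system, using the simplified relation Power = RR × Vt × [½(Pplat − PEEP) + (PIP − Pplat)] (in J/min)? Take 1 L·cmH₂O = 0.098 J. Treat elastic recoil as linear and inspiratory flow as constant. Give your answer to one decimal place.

Per-breath work = Vt × [½(Pplat−PEEP) + (PIP−Pplat)] = 0.400 × [0.5×14.0 + 14.0] = 0.400 × 21.0 = 8.4 L·cmH2O.
Power = 18 × 8.4 = 151.2 L·cmH2O/min.
× 0.098 J/(L·cmH2O) → 14.818 J/min.

14.8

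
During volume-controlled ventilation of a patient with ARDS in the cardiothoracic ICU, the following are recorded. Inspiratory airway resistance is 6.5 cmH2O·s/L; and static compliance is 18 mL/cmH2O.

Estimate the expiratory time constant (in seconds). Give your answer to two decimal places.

0.12

τ = R × C = 6.5 × 18 mL/cmH2O = 6.5 × 0.018 L/cmH2O = 0.117 s.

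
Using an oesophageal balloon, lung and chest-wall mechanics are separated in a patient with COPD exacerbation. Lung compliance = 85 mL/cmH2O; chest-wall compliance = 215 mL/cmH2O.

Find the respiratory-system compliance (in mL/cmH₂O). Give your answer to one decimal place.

Lung and chest wall are elastances in series: 1/Crs = 1/CL + 1/Ccw.
1/Crs = 1/85 + 1/215 = 0.01642.
Crs = 60.901 mL/cmH2O.

60.9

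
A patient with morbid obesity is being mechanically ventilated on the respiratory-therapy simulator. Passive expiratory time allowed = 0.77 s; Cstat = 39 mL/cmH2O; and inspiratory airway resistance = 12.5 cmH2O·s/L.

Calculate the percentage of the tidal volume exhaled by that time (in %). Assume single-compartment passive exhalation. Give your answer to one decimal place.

τ = R × C = 12.5 × 39 mL/cmH2O = 12.5 × 0.039 L/cmH2O = 0.4875 s.
Passive exhalation: V(t)/V₀ = e^(−t/τ) = e^(−0.77/0.4875) = 0.2061.
Fraction exhaled = 1 − 0.2061 = 0.7939 → 79.39%.

79.4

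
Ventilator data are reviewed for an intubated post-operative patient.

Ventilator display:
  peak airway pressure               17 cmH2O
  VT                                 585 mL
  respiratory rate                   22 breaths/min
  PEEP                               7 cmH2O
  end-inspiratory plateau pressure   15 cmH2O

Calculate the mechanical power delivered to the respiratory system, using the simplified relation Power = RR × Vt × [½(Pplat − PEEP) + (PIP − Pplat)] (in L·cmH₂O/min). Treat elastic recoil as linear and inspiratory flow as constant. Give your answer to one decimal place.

77.2

Per-breath work = Vt × [½(Pplat−PEEP) + (PIP−Pplat)] = 0.585 × [0.5×8.0 + 2.0] = 0.585 × 6.0 = 3.51 L·cmH2O.
Power = 22 × 3.51 = 77.22 L·cmH2O/min.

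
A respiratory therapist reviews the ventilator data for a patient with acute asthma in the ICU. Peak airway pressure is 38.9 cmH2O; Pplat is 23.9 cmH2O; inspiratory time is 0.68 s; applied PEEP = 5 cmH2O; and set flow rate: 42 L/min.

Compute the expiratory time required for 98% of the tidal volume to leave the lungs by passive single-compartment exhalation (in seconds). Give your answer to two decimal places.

2.11

Flow: 42 L/min ÷ 60 = 0.7 L/s.
Vt = flow × Ti = 0.7 L/s × 0.68 s × 1000 mL/L = 476.0 mL.
R = (PIP − Pplat)/V̇ = (38.9 − 23.9) / 0.7 = 15.0/0.7 = 21.429 cmH2O·s/L.
C = Vt/(Pplat − PEEP) = 476.0 / (23.9 − 5) = 476.0/18.9 = 25.185 mL/cmH2O.
τ = R × C = 21.429 × 0.02519 L/cmH2O = 0.5398 s.
t = −τ·ln(1 − 0.98) = −0.5398·ln(0.02) = 2.112 s.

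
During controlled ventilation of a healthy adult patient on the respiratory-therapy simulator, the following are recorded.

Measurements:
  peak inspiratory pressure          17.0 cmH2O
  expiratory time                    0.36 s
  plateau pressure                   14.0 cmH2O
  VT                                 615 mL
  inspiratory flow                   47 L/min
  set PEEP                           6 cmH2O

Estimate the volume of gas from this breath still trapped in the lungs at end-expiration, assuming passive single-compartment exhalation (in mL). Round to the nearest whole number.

181

Flow: 47 L/min ÷ 60 = 0.7833 L/s.
R = (PIP − Pplat)/V̇ = (17.0 − 14.0) / 0.7833 = 3.0/0.7833 = 3.83 cmH2O·s/L.
C = Vt/(Pplat − PEEP) = 615.0 / (14.0 − 6) = 615.0/8.0 = 76.875 mL/cmH2O.
τ = R × C = 3.83 × 0.07688 L/cmH2O = 0.2945 s.
Fraction remaining = e^(−Te/τ) = e^(−0.36/0.2945) = 0.2945.
Trapped volume = 615.0 × 0.2945 = 181.12 mL.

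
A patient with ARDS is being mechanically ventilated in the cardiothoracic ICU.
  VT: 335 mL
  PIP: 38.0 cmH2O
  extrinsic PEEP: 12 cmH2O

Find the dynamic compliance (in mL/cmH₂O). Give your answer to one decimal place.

Dynamic compliance = Vt / (PIP − PEEP) = 335 / (38.0 − 12) = 335 / 26.0 = 12.885 mL/cmH2O.

12.9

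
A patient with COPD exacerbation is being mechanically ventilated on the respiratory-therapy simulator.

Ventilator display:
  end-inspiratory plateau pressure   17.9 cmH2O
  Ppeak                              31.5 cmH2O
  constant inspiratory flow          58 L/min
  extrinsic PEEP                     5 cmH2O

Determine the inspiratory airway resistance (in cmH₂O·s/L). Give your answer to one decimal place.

14.1

Flow: 58 L/min ÷ 60 = 0.9667 L/s.
Raw = (PIP − Pplat) / flow = (31.5 − 17.9) / 0.9667 = 13.6 / 0.9667 = 14.068 cmH2O·s/L.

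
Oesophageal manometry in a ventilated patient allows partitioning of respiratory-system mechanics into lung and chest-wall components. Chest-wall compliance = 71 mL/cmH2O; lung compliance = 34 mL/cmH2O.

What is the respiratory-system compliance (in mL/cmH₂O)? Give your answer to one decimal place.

23.0

Lung and chest wall are elastances in series: 1/Crs = 1/CL + 1/Ccw.
1/Crs = 1/34 + 1/71 = 0.0435.
Crs = 22.989 mL/cmH2O.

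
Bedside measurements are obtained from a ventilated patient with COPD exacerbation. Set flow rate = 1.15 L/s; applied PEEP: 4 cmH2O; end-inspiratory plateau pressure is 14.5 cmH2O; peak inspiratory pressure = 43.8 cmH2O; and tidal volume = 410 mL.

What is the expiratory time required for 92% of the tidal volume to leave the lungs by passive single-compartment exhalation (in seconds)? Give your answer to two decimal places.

R = (PIP − Pplat)/V̇ = (43.8 − 14.5) / 1.15 = 29.3/1.15 = 25.478 cmH2O·s/L.
C = Vt/(Pplat − PEEP) = 410.0 / (14.5 − 4) = 410.0/10.5 = 39.048 mL/cmH2O.
τ = R × C = 25.478 × 0.03905 L/cmH2O = 0.9949 s.
t = −τ·ln(1 − 0.92) = −0.9949·ln(0.08) = 2.513 s.

2.51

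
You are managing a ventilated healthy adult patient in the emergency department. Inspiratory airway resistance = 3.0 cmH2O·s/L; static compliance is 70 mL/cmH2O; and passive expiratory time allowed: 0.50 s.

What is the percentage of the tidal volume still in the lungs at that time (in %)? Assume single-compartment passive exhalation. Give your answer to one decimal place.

τ = R × C = 3.0 × 70 mL/cmH2O = 3.0 × 0.070 L/cmH2O = 0.21 s.
Passive exhalation: V(t)/V₀ = e^(−t/τ) = e^(−0.50/0.21) = 0.09246.
Fraction remaining = 0.09246 → 9.246%.

9.2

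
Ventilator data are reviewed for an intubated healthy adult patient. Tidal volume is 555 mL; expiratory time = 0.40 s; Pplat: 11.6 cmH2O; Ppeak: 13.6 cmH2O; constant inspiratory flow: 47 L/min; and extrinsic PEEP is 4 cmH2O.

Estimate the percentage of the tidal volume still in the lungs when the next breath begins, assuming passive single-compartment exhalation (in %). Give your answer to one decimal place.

11.7

Flow: 47 L/min ÷ 60 = 0.7833 L/s.
R = (PIP − Pplat)/V̇ = (13.6 − 11.6) / 0.7833 = 2.0/0.7833 = 2.553 cmH2O·s/L.
C = Vt/(Pplat − PEEP) = 555.0 / (11.6 − 4) = 555.0/7.6 = 73.026 mL/cmH2O.
τ = R × C = 2.553 × 0.07303 L/cmH2O = 0.1864 s.
Fraction remaining at end-expiration = e^(−Te/τ) = e^(−0.40/0.1864) = 0.117 → 11.7%.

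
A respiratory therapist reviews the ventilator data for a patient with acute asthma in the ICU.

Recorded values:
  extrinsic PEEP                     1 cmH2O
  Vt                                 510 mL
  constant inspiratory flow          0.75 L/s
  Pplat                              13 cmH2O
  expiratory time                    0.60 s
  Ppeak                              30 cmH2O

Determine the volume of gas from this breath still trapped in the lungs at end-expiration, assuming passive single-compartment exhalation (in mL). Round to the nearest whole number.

R = (PIP − Pplat)/V̇ = (30 − 13) / 0.75 = 17.0/0.75 = 22.667 cmH2O·s/L.
C = Vt/(Pplat − PEEP) = 510.0 / (13 − 1) = 510.0/12.0 = 42.5 mL/cmH2O.
τ = R × C = 22.667 × 0.0425 L/cmH2O = 0.9633 s.
Fraction remaining = e^(−Te/τ) = e^(−0.60/0.9633) = 0.5364.
Trapped volume = 510.0 × 0.5364 = 273.56 mL.

274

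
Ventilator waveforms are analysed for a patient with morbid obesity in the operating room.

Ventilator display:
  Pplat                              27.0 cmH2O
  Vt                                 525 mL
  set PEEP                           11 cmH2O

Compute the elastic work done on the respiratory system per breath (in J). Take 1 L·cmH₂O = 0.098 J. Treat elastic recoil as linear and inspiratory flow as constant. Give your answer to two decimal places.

Elastic work ≈ ½ × (Pplat − PEEP) × Vt = 0.5 × (27.0 − 11) × 0.525 L = 0.5 × 16.0 × 0.525 = 4.2 L·cmH2O.
× 0.098 J/(L·cmH2O) → 0.4116 J.

0.41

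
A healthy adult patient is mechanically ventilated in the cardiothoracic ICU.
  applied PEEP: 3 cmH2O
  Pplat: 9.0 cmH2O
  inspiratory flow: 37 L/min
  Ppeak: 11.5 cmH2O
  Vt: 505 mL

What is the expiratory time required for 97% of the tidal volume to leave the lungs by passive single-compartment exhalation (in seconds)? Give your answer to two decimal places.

Flow: 37 L/min ÷ 60 = 0.6167 L/s.
R = (PIP − Pplat)/V̇ = (11.5 − 9.0) / 0.6167 = 2.5/0.6167 = 4.054 cmH2O·s/L.
C = Vt/(Pplat − PEEP) = 505.0 / (9.0 − 3) = 505.0/6.0 = 84.167 mL/cmH2O.
τ = R × C = 4.054 × 0.08417 L/cmH2O = 0.3412 s.
t = −τ·ln(1 − 0.97) = −0.3412·ln(0.03) = 1.196 s.

1.20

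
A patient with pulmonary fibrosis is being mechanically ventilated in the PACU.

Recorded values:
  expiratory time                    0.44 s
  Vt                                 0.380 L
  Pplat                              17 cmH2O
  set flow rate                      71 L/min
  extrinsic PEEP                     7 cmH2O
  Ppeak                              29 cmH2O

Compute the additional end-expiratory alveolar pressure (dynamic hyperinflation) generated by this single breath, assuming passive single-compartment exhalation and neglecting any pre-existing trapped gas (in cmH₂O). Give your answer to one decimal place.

Flow: 71 L/min ÷ 60 = 1.1833 L/s.
R = (PIP − Pplat)/V̇ = (29 − 17) / 1.1833 = 12.0/1.1833 = 10.141 cmH2O·s/L.
C = Vt/(Pplat − PEEP) = 380.0 / (17 − 7) = 380.0/10.0 = 38.0 mL/cmH2O.
τ = R × C = 10.141 × 0.038 L/cmH2O = 0.3854 s.
Fraction remaining = e^(−Te/τ) = e^(−0.44/0.3854) = 0.3193; trapped volume = 380.0 × 0.3193 = 121.33 mL.
Additional alveolar pressure from trapping ≈ V_trapped / C = 121.33 / 38.0 = 3.193 cmH2O.

3.2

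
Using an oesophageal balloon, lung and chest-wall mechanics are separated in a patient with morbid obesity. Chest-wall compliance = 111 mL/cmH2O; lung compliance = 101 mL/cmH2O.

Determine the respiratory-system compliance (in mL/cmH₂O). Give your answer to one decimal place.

Lung and chest wall are elastances in series: 1/Crs = 1/CL + 1/Ccw.
1/Crs = 1/101 + 1/111 = 0.01891.
Crs = 52.882 mL/cmH2O.

52.9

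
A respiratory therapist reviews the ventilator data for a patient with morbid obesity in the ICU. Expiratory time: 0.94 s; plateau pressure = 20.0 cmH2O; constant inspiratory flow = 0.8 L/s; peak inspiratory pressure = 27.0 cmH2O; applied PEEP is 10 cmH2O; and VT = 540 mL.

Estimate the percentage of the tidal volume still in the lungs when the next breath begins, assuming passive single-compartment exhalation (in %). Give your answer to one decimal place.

R = (PIP − Pplat)/V̇ = (27.0 − 20.0) / 0.8 = 7.0/0.8 = 8.75 cmH2O·s/L.
C = Vt/(Pplat − PEEP) = 540.0 / (20.0 − 10) = 540.0/10.0 = 54.0 mL/cmH2O.
τ = R × C = 8.75 × 0.054 L/cmH2O = 0.4725 s.
Fraction remaining at end-expiration = e^(−Te/τ) = e^(−0.94/0.4725) = 0.1368 → 13.68%.

13.7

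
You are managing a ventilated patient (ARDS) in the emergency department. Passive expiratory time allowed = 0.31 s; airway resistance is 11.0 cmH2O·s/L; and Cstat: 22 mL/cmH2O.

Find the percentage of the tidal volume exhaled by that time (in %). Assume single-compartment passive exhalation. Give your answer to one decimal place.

72.2

τ = R × C = 11.0 × 22 mL/cmH2O = 11.0 × 0.022 L/cmH2O = 0.242 s.
Passive exhalation: V(t)/V₀ = e^(−t/τ) = e^(−0.31/0.242) = 0.2778.
Fraction exhaled = 1 − 0.2778 = 0.7222 → 72.22%.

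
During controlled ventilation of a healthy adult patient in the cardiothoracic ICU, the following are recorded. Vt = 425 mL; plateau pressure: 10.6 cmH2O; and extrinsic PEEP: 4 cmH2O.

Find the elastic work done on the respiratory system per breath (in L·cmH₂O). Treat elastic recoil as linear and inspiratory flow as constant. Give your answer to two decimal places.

1.40

Elastic work ≈ ½ × (Pplat − PEEP) × Vt = 0.5 × (10.6 − 4) × 0.425 L = 0.5 × 6.6 × 0.425 = 1.403 L·cmH2O.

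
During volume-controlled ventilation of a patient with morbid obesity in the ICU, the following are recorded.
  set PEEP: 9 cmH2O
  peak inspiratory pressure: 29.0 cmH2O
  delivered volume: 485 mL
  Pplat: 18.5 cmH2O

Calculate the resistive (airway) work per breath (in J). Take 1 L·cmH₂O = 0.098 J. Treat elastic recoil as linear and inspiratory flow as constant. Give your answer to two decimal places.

With constant inspiratory flow the resistive pressure is constant at PIP − Pplat = 29.0 − 18.5 = 10.5 cmH2O, so resistive work = 10.5 × 0.485 = 5.093 L·cmH2O.
× 0.098 J/(L·cmH2O) → 0.4991 J.

0.50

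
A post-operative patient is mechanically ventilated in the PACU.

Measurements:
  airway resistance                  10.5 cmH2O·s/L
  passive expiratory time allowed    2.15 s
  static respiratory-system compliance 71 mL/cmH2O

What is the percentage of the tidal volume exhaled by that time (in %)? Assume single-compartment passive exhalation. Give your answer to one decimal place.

94.4

τ = R × C = 10.5 × 71 mL/cmH2O = 10.5 × 0.071 L/cmH2O = 0.7455 s.
Passive exhalation: V(t)/V₀ = e^(−t/τ) = e^(−2.15/0.7455) = 0.05591.
Fraction exhaled = 1 − 0.05591 = 0.9441 → 94.41%.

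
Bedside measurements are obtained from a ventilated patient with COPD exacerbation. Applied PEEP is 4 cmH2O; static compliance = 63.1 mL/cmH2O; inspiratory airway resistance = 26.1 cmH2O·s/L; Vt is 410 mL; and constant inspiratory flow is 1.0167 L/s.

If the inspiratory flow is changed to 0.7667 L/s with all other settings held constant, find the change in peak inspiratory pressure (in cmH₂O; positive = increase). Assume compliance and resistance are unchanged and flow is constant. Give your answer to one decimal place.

-6.5

PIP = Vt/C + R·V̇ + PEEP (constant-flow equation of motion).
Only the resistive term changes: ΔPIP = R × ΔV̇ = 26.1 × (0.7667 − 1.0167) = 26.1 × -0.25 = -6.525 cmH2O.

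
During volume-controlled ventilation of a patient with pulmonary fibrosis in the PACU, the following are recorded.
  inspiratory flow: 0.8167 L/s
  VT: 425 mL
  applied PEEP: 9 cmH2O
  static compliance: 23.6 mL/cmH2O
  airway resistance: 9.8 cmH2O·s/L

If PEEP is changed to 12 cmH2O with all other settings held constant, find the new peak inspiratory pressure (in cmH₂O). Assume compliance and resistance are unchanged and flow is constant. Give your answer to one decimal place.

38.0

PIP = Vt/C + R·V̇ + PEEP (constant-flow equation of motion).
Only the baseline term changes: ΔPIP = ΔPEEP = 12 − 9 = 3.0 cmH2O.
Original PIP = 425/23.6 + 9.8×0.8167 + 9 = 35.012 cmH2O; new PIP = 35.012 + (3.0) = 38.012 cmH2O.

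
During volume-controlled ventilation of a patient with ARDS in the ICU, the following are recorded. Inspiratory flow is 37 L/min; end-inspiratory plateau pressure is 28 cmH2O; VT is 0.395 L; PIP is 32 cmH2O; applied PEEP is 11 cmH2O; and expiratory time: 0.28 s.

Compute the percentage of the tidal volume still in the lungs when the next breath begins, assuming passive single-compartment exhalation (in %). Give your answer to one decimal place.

15.6

Flow: 37 L/min ÷ 60 = 0.6167 L/s.
R = (PIP − Pplat)/V̇ = (32 − 28) / 0.6167 = 4.0/0.6167 = 6.486 cmH2O·s/L.
C = Vt/(Pplat − PEEP) = 395.0 / (28 − 11) = 395.0/17.0 = 23.235 mL/cmH2O.
τ = R × C = 6.486 × 0.02324 L/cmH2O = 0.1507 s.
Fraction remaining at end-expiration = e^(−Te/τ) = e^(−0.28/0.1507) = 0.156 → 15.6%.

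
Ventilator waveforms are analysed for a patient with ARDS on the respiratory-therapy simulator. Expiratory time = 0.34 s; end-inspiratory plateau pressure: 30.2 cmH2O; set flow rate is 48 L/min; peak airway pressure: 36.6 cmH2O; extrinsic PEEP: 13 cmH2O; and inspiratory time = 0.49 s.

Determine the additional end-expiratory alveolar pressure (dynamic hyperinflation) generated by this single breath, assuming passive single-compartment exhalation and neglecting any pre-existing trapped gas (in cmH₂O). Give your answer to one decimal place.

Flow: 48 L/min ÷ 60 = 0.8 L/s.
Vt = flow × Ti = 0.8 L/s × 0.49 s × 1000 mL/L = 392.0 mL.
R = (PIP − Pplat)/V̇ = (36.6 − 30.2) / 0.8 = 6.4/0.8 = 8.0 cmH2O·s/L.
C = Vt/(Pplat − PEEP) = 392.0 / (30.2 − 13) = 392.0/17.2 = 22.791 mL/cmH2O.
τ = R × C = 8.0 × 0.02279 L/cmH2O = 0.1823 s.
Fraction remaining = e^(−Te/τ) = e^(−0.34/0.1823) = 0.1549; trapped volume = 392.0 × 0.1549 = 60.721 mL.
Additional alveolar pressure from trapping ≈ V_trapped / C = 60.721 / 22.791 = 2.664 cmH2O.

2.7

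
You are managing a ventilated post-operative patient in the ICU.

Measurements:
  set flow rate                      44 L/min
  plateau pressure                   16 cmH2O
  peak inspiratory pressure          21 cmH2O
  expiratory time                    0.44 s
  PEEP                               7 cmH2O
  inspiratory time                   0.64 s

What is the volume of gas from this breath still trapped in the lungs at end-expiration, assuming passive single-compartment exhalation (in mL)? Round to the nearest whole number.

136

Flow: 44 L/min ÷ 60 = 0.7333 L/s.
Vt = flow × Ti = 0.7333 L/s × 0.64 s × 1000 mL/L = 469.31 mL.
R = (PIP − Pplat)/V̇ = (21 − 16) / 0.7333 = 5.0/0.7333 = 6.818 cmH2O·s/L.
C = Vt/(Pplat − PEEP) = 469.31 / (16 − 7) = 469.31/9.0 = 52.146 mL/cmH2O.
τ = R × C = 6.818 × 0.05215 L/cmH2O = 0.3556 s.
Fraction remaining = e^(−Te/τ) = e^(−0.44/0.3556) = 0.2902.
Trapped volume = 469.31 × 0.2902 = 136.19 mL.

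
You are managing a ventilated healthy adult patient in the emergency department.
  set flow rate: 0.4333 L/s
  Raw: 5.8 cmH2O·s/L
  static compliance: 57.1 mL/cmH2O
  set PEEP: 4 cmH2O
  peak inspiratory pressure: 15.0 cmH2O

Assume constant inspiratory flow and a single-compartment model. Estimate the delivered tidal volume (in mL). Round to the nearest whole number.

485

Equation of motion (constant flow): PIP = Vt/C + R·V̇ + PEEP.
Vt/C = PIP − R·V̇ − PEEP = 15.0 − 2.513 − 4 = 8.487 cmH2O.
Vt = C × 8.487 = 57.1 × 8.487 = 484.61 mL.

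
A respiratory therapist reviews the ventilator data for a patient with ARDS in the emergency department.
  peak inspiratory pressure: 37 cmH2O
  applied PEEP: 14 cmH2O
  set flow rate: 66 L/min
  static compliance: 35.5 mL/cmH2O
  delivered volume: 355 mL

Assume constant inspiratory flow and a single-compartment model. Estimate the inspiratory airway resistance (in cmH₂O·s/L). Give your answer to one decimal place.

11.8

Flow: 66 L/min ÷ 60 = 1.1 L/s.
Equation of motion (constant flow): PIP = Vt/C + R·V̇ + PEEP.
R·V̇ = PIP − Vt/C − PEEP = 37 − 355/35.5 − 14 = 37 − 10.0 − 14 = 13.0 cmH2O.
R = 13.0 / 1.1 = 11.818 cmH2O·s/L.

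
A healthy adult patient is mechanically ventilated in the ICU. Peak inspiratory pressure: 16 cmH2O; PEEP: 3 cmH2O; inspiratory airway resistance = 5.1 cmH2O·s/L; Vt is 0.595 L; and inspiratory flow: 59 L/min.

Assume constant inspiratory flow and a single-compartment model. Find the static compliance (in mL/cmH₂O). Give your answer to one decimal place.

Flow: 59 L/min ÷ 60 = 0.9833 L/s.
Equation of motion (constant flow): PIP = Vt/C + R·V̇ + PEEP.
Vt/C = PIP − R·V̇ − PEEP = 16 − 5.1×0.9833 − 3 = 16 − 5.015 − 3 = 7.985 cmH2O.
C = Vt / 7.985 = 595 / 7.985 = 74.515 mL/cmH2O.

74.5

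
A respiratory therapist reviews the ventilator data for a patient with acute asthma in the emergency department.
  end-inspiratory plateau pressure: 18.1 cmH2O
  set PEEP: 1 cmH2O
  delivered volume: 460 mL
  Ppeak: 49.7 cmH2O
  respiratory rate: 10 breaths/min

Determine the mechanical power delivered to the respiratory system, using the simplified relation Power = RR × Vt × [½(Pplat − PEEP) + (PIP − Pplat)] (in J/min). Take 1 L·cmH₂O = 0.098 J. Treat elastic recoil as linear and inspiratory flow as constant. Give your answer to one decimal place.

18.1

Per-breath work = Vt × [½(Pplat−PEEP) + (PIP−Pplat)] = 0.460 × [0.5×17.1 + 31.6] = 0.460 × 40.15 = 18.469 L·cmH2O.
Power = 10 × 18.469 = 184.69 L·cmH2O/min.
× 0.098 J/(L·cmH2O) → 18.1 J/min.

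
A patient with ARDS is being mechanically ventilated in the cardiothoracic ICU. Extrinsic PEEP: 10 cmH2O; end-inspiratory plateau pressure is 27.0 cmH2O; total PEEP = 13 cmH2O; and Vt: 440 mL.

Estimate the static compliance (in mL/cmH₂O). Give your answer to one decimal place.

End-expiratory occlusion gives total PEEP = 13 cmH2O (intrinsic PEEP = 13 − 10 = 3). Use total PEEP for the elastic gradient.
Cstat = Vt / (Pplat − PEEPtotal) = 440 / (27.0 − 13) = 440 / 14.0 = 31.429 mL/cmH2O.

31.4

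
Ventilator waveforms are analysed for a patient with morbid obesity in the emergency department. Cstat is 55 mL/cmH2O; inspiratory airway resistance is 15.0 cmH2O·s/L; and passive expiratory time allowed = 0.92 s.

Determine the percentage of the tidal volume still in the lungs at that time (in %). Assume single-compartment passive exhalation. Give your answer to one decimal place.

τ = R × C = 15.0 × 55 mL/cmH2O = 15.0 × 0.055 L/cmH2O = 0.825 s.
Passive exhalation: V(t)/V₀ = e^(−t/τ) = e^(−0.92/0.825) = 0.3279.
Fraction remaining = 0.3279 → 32.79%.

32.8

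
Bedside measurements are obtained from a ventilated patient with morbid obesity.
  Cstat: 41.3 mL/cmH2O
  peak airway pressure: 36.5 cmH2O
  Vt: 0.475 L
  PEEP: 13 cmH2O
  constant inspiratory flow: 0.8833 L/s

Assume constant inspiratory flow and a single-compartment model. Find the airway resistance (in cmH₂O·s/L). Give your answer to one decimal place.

Equation of motion (constant flow): PIP = Vt/C + R·V̇ + PEEP.
R·V̇ = PIP − Vt/C − PEEP = 36.5 − 475/41.3 − 13 = 36.5 − 11.501 − 13 = 11.999 cmH2O.
R = 11.999 / 0.8833 = 13.584 cmH2O·s/L.

13.6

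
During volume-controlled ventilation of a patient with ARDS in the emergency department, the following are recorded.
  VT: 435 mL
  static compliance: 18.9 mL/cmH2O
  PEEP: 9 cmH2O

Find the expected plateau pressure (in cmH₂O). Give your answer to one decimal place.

Pplat = PEEP + Vt / Cstat = 9 + 435 / 18.9 = 9 + 23.016 = 32.016 cmH2O.

32.0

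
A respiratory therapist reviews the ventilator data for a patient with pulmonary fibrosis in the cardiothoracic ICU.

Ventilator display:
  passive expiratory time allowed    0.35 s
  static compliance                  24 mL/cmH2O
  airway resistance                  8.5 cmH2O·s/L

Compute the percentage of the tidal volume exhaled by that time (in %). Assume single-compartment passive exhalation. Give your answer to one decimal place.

82.0

τ = R × C = 8.5 × 24 mL/cmH2O = 8.5 × 0.024 L/cmH2O = 0.204 s.
Passive exhalation: V(t)/V₀ = e^(−t/τ) = e^(−0.35/0.204) = 0.1798.
Fraction exhaled = 1 − 0.1798 = 0.8202 → 82.02%.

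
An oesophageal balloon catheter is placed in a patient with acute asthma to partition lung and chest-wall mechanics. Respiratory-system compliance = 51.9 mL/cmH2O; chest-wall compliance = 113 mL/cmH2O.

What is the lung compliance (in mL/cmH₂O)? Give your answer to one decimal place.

96.0

1/CL = 1/Crs − 1/Ccw.
1/CL = 1/51.9 − 1/113 = 0.01042.
CL = 95.969 mL/cmH2O.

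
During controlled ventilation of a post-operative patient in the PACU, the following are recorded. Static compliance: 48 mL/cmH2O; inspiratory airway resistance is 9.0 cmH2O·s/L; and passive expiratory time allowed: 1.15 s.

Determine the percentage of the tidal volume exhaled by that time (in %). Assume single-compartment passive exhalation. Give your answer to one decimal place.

τ = R × C = 9.0 × 48 mL/cmH2O = 9.0 × 0.048 L/cmH2O = 0.432 s.
Passive exhalation: V(t)/V₀ = e^(−t/τ) = e^(−1.15/0.432) = 0.06981.
Fraction exhaled = 1 − 0.06981 = 0.9302 → 93.02%.

93.0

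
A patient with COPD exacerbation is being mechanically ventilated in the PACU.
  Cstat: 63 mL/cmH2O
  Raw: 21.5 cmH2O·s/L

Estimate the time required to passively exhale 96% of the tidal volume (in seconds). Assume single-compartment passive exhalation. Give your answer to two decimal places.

4.36

τ = R × C = 21.5 × 63 mL/cmH2O = 21.5 × 0.063 L/cmH2O = 1.355 s.
Exhaled fraction f = 1 − e^(−t/τ) → t = −τ·ln(1 − f) = −1.355·ln(0.04) = 4.362 s.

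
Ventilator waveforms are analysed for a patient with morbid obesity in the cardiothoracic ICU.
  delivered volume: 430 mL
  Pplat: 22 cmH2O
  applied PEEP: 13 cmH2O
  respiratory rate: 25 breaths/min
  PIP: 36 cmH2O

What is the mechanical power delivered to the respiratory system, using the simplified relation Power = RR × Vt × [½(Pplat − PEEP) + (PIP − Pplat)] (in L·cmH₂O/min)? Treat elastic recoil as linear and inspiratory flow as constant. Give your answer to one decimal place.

198.9

Per-breath work = Vt × [½(Pplat−PEEP) + (PIP−Pplat)] = 0.430 × [0.5×9.0 + 14.0] = 0.430 × 18.5 = 7.955 L·cmH2O.
Power = 25 × 7.955 = 198.88 L·cmH2O/min.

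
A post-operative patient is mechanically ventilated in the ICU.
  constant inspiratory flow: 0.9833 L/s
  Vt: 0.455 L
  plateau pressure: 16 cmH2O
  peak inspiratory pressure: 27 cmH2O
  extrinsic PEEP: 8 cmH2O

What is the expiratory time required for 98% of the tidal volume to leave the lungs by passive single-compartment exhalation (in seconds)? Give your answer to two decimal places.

R = (PIP − Pplat)/V̇ = (27 − 16) / 0.9833 = 11.0/0.9833 = 11.187 cmH2O·s/L.
C = Vt/(Pplat − PEEP) = 455.0 / (16 − 8) = 455.0/8.0 = 56.875 mL/cmH2O.
τ = R × C = 11.187 × 0.05688 L/cmH2O = 0.6363 s.
t = −τ·ln(1 − 0.98) = −0.6363·ln(0.02) = 2.489 s.

2.49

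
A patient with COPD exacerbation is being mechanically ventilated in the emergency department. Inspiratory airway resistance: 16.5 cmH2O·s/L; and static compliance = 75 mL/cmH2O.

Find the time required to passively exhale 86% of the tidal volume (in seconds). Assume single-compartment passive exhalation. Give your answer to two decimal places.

τ = R × C = 16.5 × 75 mL/cmH2O = 16.5 × 0.075 L/cmH2O = 1.238 s.
Exhaled fraction f = 1 − e^(−t/τ) → t = −τ·ln(1 − f) = −1.238·ln(0.14) = 2.434 s.

2.43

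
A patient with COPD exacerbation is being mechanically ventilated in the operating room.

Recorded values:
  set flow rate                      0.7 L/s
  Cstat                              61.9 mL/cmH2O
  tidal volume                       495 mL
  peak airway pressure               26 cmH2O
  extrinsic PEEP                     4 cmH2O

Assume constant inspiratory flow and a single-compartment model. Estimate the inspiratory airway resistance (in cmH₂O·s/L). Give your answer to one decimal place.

Equation of motion (constant flow): PIP = Vt/C + R·V̇ + PEEP.
R·V̇ = PIP − Vt/C − PEEP = 26 − 495/61.9 − 4 = 26 − 7.997 − 4 = 14.003 cmH2O.
R = 14.003 / 0.7 = 20.004 cmH2O·s/L.

20.0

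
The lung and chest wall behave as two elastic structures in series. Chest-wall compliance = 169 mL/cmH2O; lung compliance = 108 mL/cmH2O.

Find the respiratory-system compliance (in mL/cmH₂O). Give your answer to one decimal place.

Lung and chest wall are elastances in series: 1/Crs = 1/CL + 1/Ccw.
1/Crs = 1/108 + 1/169 = 0.01518.
Crs = 65.876 mL/cmH2O.

65.9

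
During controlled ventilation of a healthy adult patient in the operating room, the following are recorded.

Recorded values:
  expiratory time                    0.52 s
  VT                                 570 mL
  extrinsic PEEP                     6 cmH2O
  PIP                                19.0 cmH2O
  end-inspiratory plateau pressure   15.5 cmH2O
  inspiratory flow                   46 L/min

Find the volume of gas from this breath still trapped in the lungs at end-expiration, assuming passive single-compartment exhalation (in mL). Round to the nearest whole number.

Flow: 46 L/min ÷ 60 = 0.7667 L/s.
R = (PIP − Pplat)/V̇ = (19.0 − 15.5) / 0.7667 = 3.5/0.7667 = 4.565 cmH2O·s/L.
C = Vt/(Pplat − PEEP) = 570.0 / (15.5 − 6) = 570.0/9.5 = 60.0 mL/cmH2O.
τ = R × C = 4.565 × 0.06 L/cmH2O = 0.2739 s.
Fraction remaining = e^(−Te/τ) = e^(−0.52/0.2739) = 0.1498.
Trapped volume = 570.0 × 0.1498 = 85.386 mL.

85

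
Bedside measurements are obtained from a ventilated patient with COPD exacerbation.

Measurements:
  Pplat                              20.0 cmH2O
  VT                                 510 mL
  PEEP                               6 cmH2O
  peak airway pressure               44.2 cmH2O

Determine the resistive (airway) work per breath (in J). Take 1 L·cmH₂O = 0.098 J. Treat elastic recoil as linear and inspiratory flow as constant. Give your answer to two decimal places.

With constant inspiratory flow the resistive pressure is constant at PIP − Pplat = 44.2 − 20.0 = 24.2 cmH2O, so resistive work = 24.2 × 0.510 = 12.342 L·cmH2O.
× 0.098 J/(L·cmH2O) → 1.21 J.

1.21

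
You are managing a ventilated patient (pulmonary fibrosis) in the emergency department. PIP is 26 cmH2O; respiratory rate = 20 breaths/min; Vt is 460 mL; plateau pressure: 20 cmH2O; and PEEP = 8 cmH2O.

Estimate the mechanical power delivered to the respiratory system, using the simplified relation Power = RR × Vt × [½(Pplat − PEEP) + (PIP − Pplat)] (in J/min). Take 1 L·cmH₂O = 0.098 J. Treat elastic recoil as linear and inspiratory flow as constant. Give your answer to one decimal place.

Per-breath work = Vt × [½(Pplat−PEEP) + (PIP−Pplat)] = 0.460 × [0.5×12.0 + 6.0] = 0.460 × 12.0 = 5.52 L·cmH2O.
Power = 20 × 5.52 = 110.4 L·cmH2O/min.
× 0.098 J/(L·cmH2O) → 10.819 J/min.

10.8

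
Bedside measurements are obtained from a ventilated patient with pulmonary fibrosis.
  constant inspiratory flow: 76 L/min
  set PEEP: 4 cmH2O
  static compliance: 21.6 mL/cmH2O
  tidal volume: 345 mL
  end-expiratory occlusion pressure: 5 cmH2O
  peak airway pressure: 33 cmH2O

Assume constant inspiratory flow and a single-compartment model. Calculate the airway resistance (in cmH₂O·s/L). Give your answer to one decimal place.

9.5

Flow: 76 L/min ÷ 60 = 1.2667 L/s.
Total PEEP = 5 cmH2O (set 4 + intrinsic 1); this is the baseline alveolar pressure.
Equation of motion (constant flow): PIP = Vt/C + R·V̇ + PEEP.
R·V̇ = PIP − Vt/C − PEEP = 33 − 345/21.6 − 5 = 33 − 15.972 − 5 = 12.028 cmH2O.
R = 12.028 / 1.2667 = 9.496 cmH2O·s/L.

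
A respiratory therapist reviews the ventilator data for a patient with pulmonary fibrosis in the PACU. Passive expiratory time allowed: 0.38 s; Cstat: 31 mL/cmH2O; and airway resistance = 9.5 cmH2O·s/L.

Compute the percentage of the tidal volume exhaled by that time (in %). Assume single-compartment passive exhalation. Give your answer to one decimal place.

72.5

τ = R × C = 9.5 × 31 mL/cmH2O = 9.5 × 0.031 L/cmH2O = 0.2945 s.
Passive exhalation: V(t)/V₀ = e^(−t/τ) = e^(−0.38/0.2945) = 0.2752.
Fraction exhaled = 1 − 0.2752 = 0.7248 → 72.48%.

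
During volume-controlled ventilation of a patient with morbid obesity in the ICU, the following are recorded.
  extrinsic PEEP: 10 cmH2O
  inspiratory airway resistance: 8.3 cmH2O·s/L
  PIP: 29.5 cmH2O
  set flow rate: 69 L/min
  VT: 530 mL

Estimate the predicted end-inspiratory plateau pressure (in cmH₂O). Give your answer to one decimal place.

Flow: 69 L/min ÷ 60 = 1.15 L/s.
Pplat = PIP − Raw × flow = 29.5 − 8.3 × 1.15 = 29.5 − 9.545 = 19.955 cmH2O.

20.0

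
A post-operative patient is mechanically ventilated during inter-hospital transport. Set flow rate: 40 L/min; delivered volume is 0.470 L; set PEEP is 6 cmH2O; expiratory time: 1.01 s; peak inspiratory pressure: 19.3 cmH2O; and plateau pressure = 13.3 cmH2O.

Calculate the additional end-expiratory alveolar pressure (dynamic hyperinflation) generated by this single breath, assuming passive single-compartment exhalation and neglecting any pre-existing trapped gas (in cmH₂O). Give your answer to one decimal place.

Flow: 40 L/min ÷ 60 = 0.6667 L/s.
R = (PIP − Pplat)/V̇ = (19.3 − 13.3) / 0.6667 = 6.0/0.6667 = 9.0 cmH2O·s/L.
C = Vt/(Pplat − PEEP) = 470.0 / (13.3 − 6) = 470.0/7.3 = 64.384 mL/cmH2O.
τ = R × C = 9.0 × 0.06438 L/cmH2O = 0.5794 s.
Fraction remaining = e^(−Te/τ) = e^(−1.01/0.5794) = 0.175; trapped volume = 470.0 × 0.175 = 82.25 mL.
Additional alveolar pressure from trapping ≈ V_trapped / C = 82.25 / 64.384 = 1.277 cmH2O.

1.3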